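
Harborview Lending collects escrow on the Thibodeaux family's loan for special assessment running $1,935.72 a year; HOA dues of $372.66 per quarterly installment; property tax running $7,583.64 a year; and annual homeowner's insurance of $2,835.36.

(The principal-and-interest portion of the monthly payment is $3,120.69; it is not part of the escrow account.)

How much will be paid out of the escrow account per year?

Special assessment — $1,935.72
HOA dues — $372.66 × 4 = $1,490.64
Property tax — $7,583.64
Homeowner's insurance — $2,835.36
Combined annual = $1,935.72 + $1,490.64 + $7,583.64 + $2,835.36 = $13,845.36

$13,845.36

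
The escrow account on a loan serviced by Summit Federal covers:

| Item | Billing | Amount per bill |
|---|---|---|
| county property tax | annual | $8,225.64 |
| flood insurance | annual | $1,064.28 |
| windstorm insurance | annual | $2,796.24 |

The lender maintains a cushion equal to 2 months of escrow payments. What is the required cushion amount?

$2,014.36

County property tax: $8,225.64
Flood insurance: $1,064.28
Windstorm insurance: $2,796.24
Combined annual = $8,225.64 + $1,064.28 + $2,796.24 = $12,086.16
Monthly escrow = $12,086.16 / 12 = $1,007.18
Reserve = 2 × $1,007.18 = $2,014.36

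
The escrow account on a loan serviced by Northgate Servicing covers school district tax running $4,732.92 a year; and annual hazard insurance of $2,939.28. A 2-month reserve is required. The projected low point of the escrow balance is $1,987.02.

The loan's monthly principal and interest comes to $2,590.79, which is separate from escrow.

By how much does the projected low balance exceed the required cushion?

$708.32

School district tax: $4,732.92/yr
Hazard insurance: $2,939.28/yr
Total annual escrow = $7,672.20
Base monthly escrow = $7,672.20 ÷ 12 = $639.35
Cushion = 2 × $639.35 = $1,278.70
Surplus = $1,987.02 − $1,278.70 = $708.32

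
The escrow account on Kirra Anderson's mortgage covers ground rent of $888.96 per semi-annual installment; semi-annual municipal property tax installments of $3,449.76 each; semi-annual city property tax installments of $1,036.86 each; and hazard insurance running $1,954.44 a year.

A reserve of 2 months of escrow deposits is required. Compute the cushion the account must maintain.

$2,117.60

Ground rent — $888.96 × 2 = $1,777.92
Municipal property tax — $3,449.76 × 2 = $6,899.52
City property tax — $1,036.86 × 2 = $2,073.72
Hazard insurance — $1,954.44
Total annual escrow = $1,777.92 + $6,899.52 + $2,073.72 + $1,954.44 = $12,705.60
Monthly escrow = $12,705.60 / 12 = $1,058.80
Required cushion = 2 × $1,058.80 = $2,117.60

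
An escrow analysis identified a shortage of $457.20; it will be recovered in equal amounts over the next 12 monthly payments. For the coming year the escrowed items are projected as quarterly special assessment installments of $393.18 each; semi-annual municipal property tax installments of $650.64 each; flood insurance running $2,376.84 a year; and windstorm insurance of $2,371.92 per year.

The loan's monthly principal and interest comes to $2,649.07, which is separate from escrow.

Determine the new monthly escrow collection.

Special assessment = $393.18 × 4 = $1,572.72/yr
Municipal property tax = $650.64 × 2 = $1,301.28/yr
Flood insurance = $2,376.84/yr
Windstorm insurance = $2,371.92/yr
Yearly total = $1,572.72 + $1,301.28 + $2,376.84 + $2,371.92 = $7,622.76
Per month = $7,622.76 ÷ 12 = $635.23
Shortage spread = $457.20 ÷ 12 = $38.10/mo
New monthly escrow = $635.23 + $38.10 = $673.33

$673.33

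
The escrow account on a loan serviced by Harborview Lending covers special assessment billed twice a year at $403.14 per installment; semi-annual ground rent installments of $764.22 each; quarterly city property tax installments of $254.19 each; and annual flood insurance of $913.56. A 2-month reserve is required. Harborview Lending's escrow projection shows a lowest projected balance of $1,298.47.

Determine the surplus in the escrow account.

Special assessment — $403.14 × 2 = $806.28/yr
Ground rent — $764.22 × 2 = $1,528.44/yr
City property tax — $254.19 × 4 = $1,016.76/yr
Flood insurance — $913.56/yr
Combined annual = $806.28 + $1,528.44 + $1,016.76 + $913.56 = $4,265.04
Base monthly escrow = $4,265.04 ÷ 12 = $355.42
Cushion = 2 × $355.42 = $710.84
Excess over cushion: $1,298.47 − $710.84 = $587.63

$587.63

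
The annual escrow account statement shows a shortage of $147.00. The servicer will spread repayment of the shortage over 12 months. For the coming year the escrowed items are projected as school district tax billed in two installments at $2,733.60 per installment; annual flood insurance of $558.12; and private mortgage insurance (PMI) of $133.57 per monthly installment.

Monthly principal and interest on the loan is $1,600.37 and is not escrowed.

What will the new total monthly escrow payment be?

School district tax — $2,733.60 × 2 = $5,467.20 annually
Flood insurance — $558.12 annually
Private mortgage insurance (PMI) — $133.57 × 12 = $1,602.84 annually
Total annual escrow = $5,467.20 + $558.12 + $1,602.84 = $7,628.16
Monthly escrow = $7,628.16 / 12 = $635.68
Shortage spread = $147.00 / 12 = $12.25/mo
Adjusted monthly = $635.68 + $12.25 = $647.93

$647.93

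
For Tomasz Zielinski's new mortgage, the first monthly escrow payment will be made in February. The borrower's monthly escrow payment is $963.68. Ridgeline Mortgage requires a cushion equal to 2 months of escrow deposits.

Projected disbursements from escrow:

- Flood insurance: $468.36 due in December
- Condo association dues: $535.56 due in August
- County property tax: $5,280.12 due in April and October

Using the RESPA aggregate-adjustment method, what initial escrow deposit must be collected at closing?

Cushion = 2 × $963.68 = $1,927.36
Trial balance (start $0, +$963.68 each month, − disbursements):
  Feb: +$963.68 → $963.68
  Mar: +$963.68 → $1,927.36
  Apr: +$963.68 − $5,280.12 → -$2,389.08
  May: +$963.68 → -$1,425.40
  Jun: +$963.68 → -$461.72
  Jul: +$963.68 → $501.96
  Aug: +$963.68 − $535.56 → $930.08
  Sep: +$963.68 → $1,893.76
  Oct: +$963.68 − $5,280.12 → -$2,422.68
  Nov: +$963.68 → -$1,459.00
  Dec: +$963.68 − $468.36 → -$963.68
  Jan: +$963.68 → $0.00
Lowest trial balance = -$2,422.68 (Oct)
Initial deposit = cushion − low point = $1,927.36 − (-$2,422.68) = $4,350.04

$4,350.04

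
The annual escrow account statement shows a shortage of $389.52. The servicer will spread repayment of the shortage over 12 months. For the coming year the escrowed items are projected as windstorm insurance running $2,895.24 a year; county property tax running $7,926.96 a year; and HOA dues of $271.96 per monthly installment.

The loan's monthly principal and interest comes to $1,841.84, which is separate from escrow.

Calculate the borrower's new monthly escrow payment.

Windstorm insurance = $2,895.24/yr
County property tax = $7,926.96/yr
HOA dues = $271.96 × 12 = $3,263.52/yr
Combined annual = $14,085.72
Base monthly escrow = $14,085.72 ÷ 12 = $1,173.81
Monthly shortage recovery: $389.52 / 12 = $32.46
Adjusted monthly = $1,173.81 + $32.46 = $1,206.27

$1,206.27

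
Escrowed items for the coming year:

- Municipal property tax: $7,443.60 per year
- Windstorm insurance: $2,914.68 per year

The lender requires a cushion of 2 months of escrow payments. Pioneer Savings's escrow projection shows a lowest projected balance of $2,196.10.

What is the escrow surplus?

Municipal property tax — $7,443.60 per year
Windstorm insurance — $2,914.68 per year
Annual escrow total = $10,358.28
Monthly = $10,358.28 / 12 = $863.19
Required cushion = 2 × $863.19 = $1,726.38
Excess over cushion: $2,196.10 − $1,726.38 = $469.72

$469.72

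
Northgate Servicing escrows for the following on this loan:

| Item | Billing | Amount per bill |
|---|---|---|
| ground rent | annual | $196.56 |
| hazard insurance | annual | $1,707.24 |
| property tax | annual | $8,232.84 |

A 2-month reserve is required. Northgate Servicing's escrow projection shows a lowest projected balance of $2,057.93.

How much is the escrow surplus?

$368.49

Ground rent: $196.56
Hazard insurance: $1,707.24
Property tax: $8,232.84
Total annual escrow = $10,136.64
Base monthly escrow = $10,136.64 ÷ 12 = $844.72
Cushion = 2 × $844.72 = $1,689.44
Excess over cushion: $2,057.93 − $1,689.44 = $368.49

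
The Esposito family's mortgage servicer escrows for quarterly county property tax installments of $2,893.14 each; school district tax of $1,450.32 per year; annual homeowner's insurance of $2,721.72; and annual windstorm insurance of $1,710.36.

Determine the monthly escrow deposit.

County property tax: $2,893.14 × 4 = $11,572.56 per year
School district tax: $1,450.32 per year
Homeowner's insurance: $2,721.72 per year
Windstorm insurance: $1,710.36 per year
Total annual escrow = $11,572.56 + $1,450.32 + $2,721.72 + $1,710.36 = $17,454.96
Base monthly escrow = $17,454.96 / 12 = $1,454.58

$1,454.58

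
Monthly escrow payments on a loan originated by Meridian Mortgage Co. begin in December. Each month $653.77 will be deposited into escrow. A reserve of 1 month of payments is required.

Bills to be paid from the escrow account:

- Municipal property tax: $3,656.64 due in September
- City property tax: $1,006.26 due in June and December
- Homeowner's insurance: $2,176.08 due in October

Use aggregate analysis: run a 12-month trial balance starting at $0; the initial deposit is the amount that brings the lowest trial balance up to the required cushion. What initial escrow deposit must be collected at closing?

$1,307.54

Cushion = 1 × $653.77 = $653.77
Trial balance (start $0, +$653.77 each month, − disbursements):
  Dec: +$653.77 − $1,006.26 → -$352.49
  Jan: +$653.77 → $301.28
  Feb: +$653.77 → $955.05
  Mar: +$653.77 → $1,608.82
  Apr: +$653.77 → $2,262.59
  May: +$653.77 → $2,916.36
  Jun: +$653.77 − $1,006.26 → $2,563.87
  Jul: +$653.77 → $3,217.64
  Aug: +$653.77 → $3,871.41
  Sep: +$653.77 − $3,656.64 → $868.54
  Oct: +$653.77 − $2,176.08 → -$653.77
  Nov: +$653.77 → $0.00
Lowest trial balance = -$653.77 (Oct)
Initial deposit = cushion − low point = $653.77 − (-$653.77) = $1,307.54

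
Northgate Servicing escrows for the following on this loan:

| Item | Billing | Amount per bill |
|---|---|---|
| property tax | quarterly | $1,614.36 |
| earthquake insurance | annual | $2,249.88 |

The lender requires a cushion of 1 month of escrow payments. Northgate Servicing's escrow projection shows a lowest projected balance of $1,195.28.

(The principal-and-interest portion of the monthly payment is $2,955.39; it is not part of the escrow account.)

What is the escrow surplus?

$469.67

Property tax: $1,614.36 × 4 = $6,457.44
Earthquake insurance: $2,249.88
Total annual escrow = $6,457.44 + $2,249.88 = $8,707.32
Monthly escrow = $8,707.32 / 12 = $725.61
Required cushion = 1 × $725.61 = $725.61
Surplus = $1,195.28 − $725.61 = $469.67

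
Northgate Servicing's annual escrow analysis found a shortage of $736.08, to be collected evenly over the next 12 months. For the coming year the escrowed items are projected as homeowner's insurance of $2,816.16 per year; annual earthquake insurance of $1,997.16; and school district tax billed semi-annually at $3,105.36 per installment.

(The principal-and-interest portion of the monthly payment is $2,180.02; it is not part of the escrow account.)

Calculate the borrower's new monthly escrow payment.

Homeowner's insurance = $2,816.16
Earthquake insurance = $1,997.16
School district tax = $3,105.36 × 2 = $6,210.72
Combined annual = $11,024.04
Base monthly escrow = $11,024.04 / 12 = $918.67
Shortage per month = $736.08 / 12 = $61.34
New monthly escrow = $918.67 + $61.34 = $980.01

$980.01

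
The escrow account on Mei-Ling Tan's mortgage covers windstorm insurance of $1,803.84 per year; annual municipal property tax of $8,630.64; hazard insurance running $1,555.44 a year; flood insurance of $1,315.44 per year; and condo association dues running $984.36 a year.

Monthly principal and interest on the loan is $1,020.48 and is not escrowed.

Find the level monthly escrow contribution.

Windstorm insurance: $1,803.84
Municipal property tax: $8,630.64
Hazard insurance: $1,555.44
Flood insurance: $1,315.44
Condo association dues: $984.36
Total per year = $1,803.84 + $8,630.64 + $1,555.44 + $1,315.44 + $984.36 = $14,289.72
Monthly escrow = $14,289.72 ÷ 12 = $1,190.81

$1,190.81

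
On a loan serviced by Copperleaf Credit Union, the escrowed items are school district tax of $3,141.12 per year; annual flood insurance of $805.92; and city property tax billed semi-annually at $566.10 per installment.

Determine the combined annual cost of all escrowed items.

School district tax — $3,141.12/yr
Flood insurance — $805.92/yr
City property tax — $566.10 × 2 = $1,132.20/yr
Combined annual = $5,079.24

$5,079.24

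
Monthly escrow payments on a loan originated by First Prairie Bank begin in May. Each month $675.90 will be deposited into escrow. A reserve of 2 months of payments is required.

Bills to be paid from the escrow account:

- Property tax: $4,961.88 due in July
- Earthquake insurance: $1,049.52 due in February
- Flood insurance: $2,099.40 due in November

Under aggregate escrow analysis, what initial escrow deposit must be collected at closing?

$4,285.98

Cushion = 2 × $675.90 = $1,351.80
Trial balance (start $0, +$675.90 each month, − disbursements):
  May: +$675.90 → $675.90
  Jun: +$675.90 → $1,351.80
  Jul: +$675.90 − $4,961.88 → -$2,934.18
  Aug: +$675.90 → -$2,258.28
  Sep: +$675.90 → -$1,582.38
  Oct: +$675.90 → -$906.48
  Nov: +$675.90 − $2,099.40 → -$2,329.98
  Dec: +$675.90 → -$1,654.08
  Jan: +$675.90 → -$978.18
  Feb: +$675.90 − $1,049.52 → -$1,351.80
  Mar: +$675.90 → -$675.90
  Apr: +$675.90 → $0.00
Lowest trial balance = -$2,934.18 (Jul)
Initial deposit = cushion − low point = $1,351.80 − (-$2,934.18) = $4,285.98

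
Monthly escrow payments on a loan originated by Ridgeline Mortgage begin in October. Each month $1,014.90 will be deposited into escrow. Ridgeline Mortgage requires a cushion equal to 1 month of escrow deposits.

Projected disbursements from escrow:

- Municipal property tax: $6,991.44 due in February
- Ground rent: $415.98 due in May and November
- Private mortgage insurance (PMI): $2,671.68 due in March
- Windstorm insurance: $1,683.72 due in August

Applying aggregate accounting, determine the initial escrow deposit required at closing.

$5,004.60

Cushion = 1 × $1,014.90 = $1,014.90
Trial balance (start $0, +$1,014.90 each month, − disbursements):
  Oct: +$1,014.90 → $1,014.90
  Nov: +$1,014.90 − $415.98 → $1,613.82
  Dec: +$1,014.90 → $2,628.72
  Jan: +$1,014.90 → $3,643.62
  Feb: +$1,014.90 − $6,991.44 → -$2,332.92
  Mar: +$1,014.90 − $2,671.68 → -$3,989.70
  Apr: +$1,014.90 → -$2,974.80
  May: +$1,014.90 − $415.98 → -$2,375.88
  Jun: +$1,014.90 → -$1,360.98
  Jul: +$1,014.90 → -$346.08
  Aug: +$1,014.90 − $1,683.72 → -$1,014.90
  Sep: +$1,014.90 → $0.00
Lowest trial balance = -$3,989.70 (Mar)
Initial deposit = cushion − low point = $1,014.90 − (-$3,989.70) = $5,004.60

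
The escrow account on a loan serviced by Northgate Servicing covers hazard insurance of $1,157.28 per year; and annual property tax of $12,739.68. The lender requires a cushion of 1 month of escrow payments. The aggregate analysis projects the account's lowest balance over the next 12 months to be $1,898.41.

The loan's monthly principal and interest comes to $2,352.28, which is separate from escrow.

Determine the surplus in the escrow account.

$740.33

Hazard insurance: $1,157.28/yr
Property tax: $12,739.68/yr
Total per year = $13,896.96
Monthly escrow = $13,896.96 / 12 = $1,158.08
Required cushion = 1 × $1,158.08 = $1,158.08
Surplus = $1,898.41 − $1,158.08 = $740.33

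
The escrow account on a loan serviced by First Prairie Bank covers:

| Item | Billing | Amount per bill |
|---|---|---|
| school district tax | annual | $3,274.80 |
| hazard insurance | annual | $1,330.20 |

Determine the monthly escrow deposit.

School district tax — $3,274.80 annually
Hazard insurance — $1,330.20 annually
Yearly total = $4,605.00
Monthly = $4,605.00 ÷ 12 = $383.75

$383.75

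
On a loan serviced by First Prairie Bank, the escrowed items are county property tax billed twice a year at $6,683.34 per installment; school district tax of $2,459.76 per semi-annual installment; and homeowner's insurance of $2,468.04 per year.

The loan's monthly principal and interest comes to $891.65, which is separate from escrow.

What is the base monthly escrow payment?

County property tax — $6,683.34 × 2 = $13,366.68
School district tax — $2,459.76 × 2 = $4,919.52
Homeowner's insurance — $2,468.04
Yearly total = $13,366.68 + $4,919.52 + $2,468.04 = $20,754.24
Per month = $20,754.24 ÷ 12 = $1,729.52

$1,729.52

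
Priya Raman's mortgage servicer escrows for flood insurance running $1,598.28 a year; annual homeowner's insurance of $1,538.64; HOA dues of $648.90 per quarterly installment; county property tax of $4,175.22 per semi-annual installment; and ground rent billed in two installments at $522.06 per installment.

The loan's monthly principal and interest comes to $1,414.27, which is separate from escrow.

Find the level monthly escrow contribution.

$1,260.59

Flood insurance: $1,598.28 per year
Homeowner's insurance: $1,538.64 per year
HOA dues: $648.90 × 4 = $2,595.60 per year
County property tax: $4,175.22 × 2 = $8,350.44 per year
Ground rent: $522.06 × 2 = $1,044.12 per year
Annual escrow total = $1,598.28 + $1,538.64 + $2,595.60 + $8,350.44 + $1,044.12 = $15,127.08
Monthly escrow = $15,127.08 / 12 = $1,260.59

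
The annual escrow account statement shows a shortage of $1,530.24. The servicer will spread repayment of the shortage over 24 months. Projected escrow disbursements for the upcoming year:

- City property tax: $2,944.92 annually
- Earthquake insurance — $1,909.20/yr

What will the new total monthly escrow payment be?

$468.27

City property tax = $2,944.92/yr
Earthquake insurance = $1,909.20/yr
Total annual escrow = $2,944.92 + $1,909.20 = $4,854.12
Monthly escrow = $4,854.12 / 12 = $404.51
Shortage per month = $1,530.24 ÷ 24 = $63.76
New monthly escrow = $404.51 + $63.76 = $468.27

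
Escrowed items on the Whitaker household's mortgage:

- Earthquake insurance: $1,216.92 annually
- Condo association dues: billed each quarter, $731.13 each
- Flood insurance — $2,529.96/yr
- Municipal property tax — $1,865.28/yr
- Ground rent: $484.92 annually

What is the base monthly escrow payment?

Earthquake insurance = $1,216.92
Condo association dues = $731.13 × 4 = $2,924.52
Flood insurance = $2,529.96
Municipal property tax = $1,865.28
Ground rent = $484.92
Total per year = $1,216.92 + $2,924.52 + $2,529.96 + $1,865.28 + $484.92 = $9,021.60
Base monthly escrow = $9,021.60 / 12 = $751.80

$751.80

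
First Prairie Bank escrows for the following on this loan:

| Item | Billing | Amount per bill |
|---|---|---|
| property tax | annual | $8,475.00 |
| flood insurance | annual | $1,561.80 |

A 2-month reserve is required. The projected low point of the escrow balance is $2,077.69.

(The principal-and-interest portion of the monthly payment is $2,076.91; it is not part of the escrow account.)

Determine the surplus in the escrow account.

$404.89

Property tax: $8,475.00/yr
Flood insurance: $1,561.80/yr
Combined annual = $8,475.00 + $1,561.80 = $10,036.80
Per month = $10,036.80 ÷ 12 = $836.40
Required cushion = 2 × $836.40 = $1,672.80
Surplus = $2,077.69 − $1,672.80 = $404.89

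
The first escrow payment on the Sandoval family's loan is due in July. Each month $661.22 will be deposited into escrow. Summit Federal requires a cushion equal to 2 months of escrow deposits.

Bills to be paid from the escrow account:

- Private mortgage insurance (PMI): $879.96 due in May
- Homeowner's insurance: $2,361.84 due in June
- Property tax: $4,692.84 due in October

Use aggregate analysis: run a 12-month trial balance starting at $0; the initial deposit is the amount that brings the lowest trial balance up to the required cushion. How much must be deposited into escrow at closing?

$3,370.40

Cushion = 2 × $661.22 = $1,322.44
Trial balance (start $0, +$661.22 each month, − disbursements):
  Jul: +$661.22 → $661.22
  Aug: +$661.22 → $1,322.44
  Sep: +$661.22 → $1,983.66
  Oct: +$661.22 − $4,692.84 → -$2,047.96
  Nov: +$661.22 → -$1,386.74
  Dec: +$661.22 → -$725.52
  Jan: +$661.22 → -$64.30
  Feb: +$661.22 → $596.92
  Mar: +$661.22 → $1,258.14
  Apr: +$661.22 → $1,919.36
  May: +$661.22 − $879.96 → $1,700.62
  Jun: +$661.22 − $2,361.84 → $0.00
Lowest trial balance = -$2,047.96 (Oct)
Initial deposit = cushion − low point = $1,322.44 − (-$2,047.96) = $3,370.40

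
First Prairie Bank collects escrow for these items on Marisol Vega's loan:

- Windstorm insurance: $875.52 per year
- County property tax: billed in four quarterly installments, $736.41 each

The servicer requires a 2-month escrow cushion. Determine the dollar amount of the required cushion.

$636.86

Windstorm insurance: $875.52
County property tax: $736.41 × 4 = $2,945.64
Combined annual = $875.52 + $2,945.64 = $3,821.16
Base monthly escrow = $3,821.16 / 12 = $318.43
Required cushion = 2 × $318.43 = $636.86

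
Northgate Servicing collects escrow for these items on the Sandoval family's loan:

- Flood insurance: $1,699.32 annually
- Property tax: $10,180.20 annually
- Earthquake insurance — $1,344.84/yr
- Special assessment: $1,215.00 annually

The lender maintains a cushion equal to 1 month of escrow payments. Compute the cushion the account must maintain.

Flood insurance = $1,699.32 per year
Property tax = $10,180.20 per year
Earthquake insurance = $1,344.84 per year
Special assessment = $1,215.00 per year
Annual escrow total = $14,439.36
Monthly = $14,439.36 ÷ 12 = $1,203.28
Reserve = 1 × $1,203.28 = $1,203.28

$1,203.28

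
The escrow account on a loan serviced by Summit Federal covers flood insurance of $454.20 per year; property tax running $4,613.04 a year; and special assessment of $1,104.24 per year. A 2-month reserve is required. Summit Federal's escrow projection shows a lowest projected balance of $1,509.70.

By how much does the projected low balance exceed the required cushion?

$481.12

Flood insurance = $454.20/yr
Property tax = $4,613.04/yr
Special assessment = $1,104.24/yr
Yearly total = $454.20 + $4,613.04 + $1,104.24 = $6,171.48
Per month = $6,171.48 ÷ 12 = $514.29
Required cushion = 2 × $514.29 = $1,028.58
Excess over cushion: $1,509.70 − $1,028.58 = $481.12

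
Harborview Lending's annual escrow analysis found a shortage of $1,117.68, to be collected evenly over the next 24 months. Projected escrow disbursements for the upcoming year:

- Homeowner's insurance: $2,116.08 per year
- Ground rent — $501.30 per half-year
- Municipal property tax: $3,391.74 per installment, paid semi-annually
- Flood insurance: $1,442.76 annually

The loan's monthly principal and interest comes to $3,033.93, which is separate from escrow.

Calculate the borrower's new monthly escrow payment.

$991.98

Homeowner's insurance — $2,116.08 annually
Ground rent — $501.30 × 2 = $1,002.60 annually
Municipal property tax — $3,391.74 × 2 = $6,783.48 annually
Flood insurance — $1,442.76 annually
Combined annual = $2,116.08 + $1,002.60 + $6,783.48 + $1,442.76 = $11,344.92
Monthly = $11,344.92 ÷ 12 = $945.41
Shortage per month = $1,117.68 / 24 = $46.57
New monthly escrow = $945.41 + $46.57 = $991.98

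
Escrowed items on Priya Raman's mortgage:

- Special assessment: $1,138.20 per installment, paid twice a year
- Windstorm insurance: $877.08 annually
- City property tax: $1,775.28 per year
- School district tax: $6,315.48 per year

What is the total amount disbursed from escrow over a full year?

$11,244.24

Special assessment: $1,138.20 × 2 = $2,276.40/yr
Windstorm insurance: $877.08/yr
City property tax: $1,775.28/yr
School district tax: $6,315.48/yr
Annual escrow total = $2,276.40 + $877.08 + $1,775.28 + $6,315.48 = $11,244.24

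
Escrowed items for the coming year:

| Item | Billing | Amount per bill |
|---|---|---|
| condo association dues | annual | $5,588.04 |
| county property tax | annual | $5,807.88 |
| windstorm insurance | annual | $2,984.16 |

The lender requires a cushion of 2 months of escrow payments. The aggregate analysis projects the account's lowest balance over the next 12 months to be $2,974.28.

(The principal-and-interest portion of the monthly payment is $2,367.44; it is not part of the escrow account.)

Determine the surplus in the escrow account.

Condo association dues = $5,588.04
County property tax = $5,807.88
Windstorm insurance = $2,984.16
Total annual escrow = $14,380.08
Monthly = $14,380.08 / 12 = $1,198.34
Required reserve = 2 × $1,198.34 = $2,396.68
Surplus = $2,974.28 − $2,396.68 = $577.60

$577.60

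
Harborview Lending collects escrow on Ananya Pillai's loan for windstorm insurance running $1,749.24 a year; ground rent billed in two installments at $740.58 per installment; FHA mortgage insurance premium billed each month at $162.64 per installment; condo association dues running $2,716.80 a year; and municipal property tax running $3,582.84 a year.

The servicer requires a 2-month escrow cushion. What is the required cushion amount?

Windstorm insurance = $1,749.24 per year
Ground rent = $740.58 × 2 = $1,481.16 per year
FHA mortgage insurance premium = $162.64 × 12 = $1,951.68 per year
Condo association dues = $2,716.80 per year
Municipal property tax = $3,582.84 per year
Total per year = $11,481.72
Monthly = $11,481.72 / 12 = $956.81
Reserve = 2 × $956.81 = $1,913.62

$1,913.62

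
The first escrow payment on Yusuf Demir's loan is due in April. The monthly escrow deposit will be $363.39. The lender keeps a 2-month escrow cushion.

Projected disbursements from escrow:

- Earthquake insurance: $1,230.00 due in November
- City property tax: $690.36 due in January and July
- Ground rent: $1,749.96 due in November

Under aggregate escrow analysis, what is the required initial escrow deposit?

$1,489.98

Cushion = 2 × $363.39 = $726.78
Trial balance (start $0, +$363.39 each month, − disbursements):
  Apr: +$363.39 → $363.39
  May: +$363.39 → $726.78
  Jun: +$363.39 → $1,090.17
  Jul: +$363.39 − $690.36 → $763.20
  Aug: +$363.39 → $1,126.59
  Sep: +$363.39 → $1,489.98
  Oct: +$363.39 → $1,853.37
  Nov: +$363.39 − $2,979.96 → -$763.20
  Dec: +$363.39 → -$399.81
  Jan: +$363.39 − $690.36 → -$726.78
  Feb: +$363.39 → -$363.39
  Mar: +$363.39 → $0.00
Lowest trial balance = -$763.20 (Nov)
Initial deposit = cushion − low point = $726.78 − (-$763.20) = $1,489.98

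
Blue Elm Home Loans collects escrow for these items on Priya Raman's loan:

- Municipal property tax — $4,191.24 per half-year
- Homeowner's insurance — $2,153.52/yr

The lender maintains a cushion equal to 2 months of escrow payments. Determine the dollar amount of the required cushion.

Municipal property tax = $4,191.24 × 2 = $8,382.48/yr
Homeowner's insurance = $2,153.52/yr
Combined annual = $10,536.00
Monthly escrow = $10,536.00 / 12 = $878.00
Reserve = 2 × $878.00 = $1,756.00

$1,756.00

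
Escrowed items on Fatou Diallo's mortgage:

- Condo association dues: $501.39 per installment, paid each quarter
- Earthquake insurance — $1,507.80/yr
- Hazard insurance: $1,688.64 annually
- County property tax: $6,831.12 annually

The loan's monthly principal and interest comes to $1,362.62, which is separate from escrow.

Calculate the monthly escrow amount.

$1,002.76

Condo association dues — $501.39 × 4 = $2,005.56
Earthquake insurance — $1,507.80
Hazard insurance — $1,688.64
County property tax — $6,831.12
Total annual escrow = $2,005.56 + $1,507.80 + $1,688.64 + $6,831.12 = $12,033.12
Base monthly escrow = $12,033.12 / 12 = $1,002.76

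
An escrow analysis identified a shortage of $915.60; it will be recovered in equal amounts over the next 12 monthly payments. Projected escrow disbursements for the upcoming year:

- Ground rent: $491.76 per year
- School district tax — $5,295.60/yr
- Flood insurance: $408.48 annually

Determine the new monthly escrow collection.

Ground rent: $491.76 annually
School district tax: $5,295.60 annually
Flood insurance: $408.48 annually
Annual escrow total = $491.76 + $5,295.60 + $408.48 = $6,195.84
Monthly escrow = $6,195.84 ÷ 12 = $516.32
Shortage per month = $915.60 ÷ 12 = $76.30
New monthly escrow = $516.32 + $76.30 = $592.62

$592.62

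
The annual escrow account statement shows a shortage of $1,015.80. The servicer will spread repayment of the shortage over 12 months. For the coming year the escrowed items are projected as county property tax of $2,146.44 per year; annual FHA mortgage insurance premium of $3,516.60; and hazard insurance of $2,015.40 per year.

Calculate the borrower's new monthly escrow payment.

County property tax: $2,146.44 per year
FHA mortgage insurance premium: $3,516.60 per year
Hazard insurance: $2,015.40 per year
Yearly total = $2,146.44 + $3,516.60 + $2,015.40 = $7,678.44
Monthly = $7,678.44 ÷ 12 = $639.87
Monthly shortage recovery: $1,015.80 ÷ 12 = $84.65
Adjusted monthly = $639.87 + $84.65 = $724.52

$724.52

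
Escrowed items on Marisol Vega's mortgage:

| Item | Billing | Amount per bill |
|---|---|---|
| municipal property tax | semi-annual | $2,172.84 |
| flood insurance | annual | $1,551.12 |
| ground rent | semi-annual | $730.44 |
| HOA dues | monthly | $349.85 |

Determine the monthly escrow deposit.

$962.99

Municipal property tax — $2,172.84 × 2 = $4,345.68 annually
Flood insurance — $1,551.12 annually
Ground rent — $730.44 × 2 = $1,460.88 annually
HOA dues — $349.85 × 12 = $4,198.20 annually
Combined annual = $4,345.68 + $1,551.12 + $1,460.88 + $4,198.20 = $11,555.88
Per month = $11,555.88 / 12 = $962.99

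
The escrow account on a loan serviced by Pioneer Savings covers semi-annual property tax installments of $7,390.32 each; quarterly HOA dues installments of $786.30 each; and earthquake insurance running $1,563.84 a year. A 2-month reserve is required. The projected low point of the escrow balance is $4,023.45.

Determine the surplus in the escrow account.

Property tax: $7,390.32 × 2 = $14,780.64
HOA dues: $786.30 × 4 = $3,145.20
Earthquake insurance: $1,563.84
Annual escrow total = $14,780.64 + $3,145.20 + $1,563.84 = $19,489.68
Monthly escrow = $19,489.68 / 12 = $1,624.14
Cushion = 2 × $1,624.14 = $3,248.28
Surplus = $4,023.45 − $3,248.28 = $775.17

$775.17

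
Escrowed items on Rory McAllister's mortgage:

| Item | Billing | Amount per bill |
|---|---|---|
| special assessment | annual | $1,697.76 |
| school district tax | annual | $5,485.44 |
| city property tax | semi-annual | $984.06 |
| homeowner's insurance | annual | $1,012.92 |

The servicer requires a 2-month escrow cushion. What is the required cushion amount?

Special assessment: $1,697.76 per year
School district tax: $5,485.44 per year
City property tax: $984.06 × 2 = $1,968.12 per year
Homeowner's insurance: $1,012.92 per year
Total annual escrow = $10,164.24
Per month = $10,164.24 / 12 = $847.02
Cushion = 2 × $847.02 = $1,694.04

$1,694.04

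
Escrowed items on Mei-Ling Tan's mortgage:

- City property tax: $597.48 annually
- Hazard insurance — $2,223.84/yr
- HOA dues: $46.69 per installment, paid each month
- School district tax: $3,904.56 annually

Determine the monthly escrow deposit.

City property tax: $597.48/yr
Hazard insurance: $2,223.84/yr
HOA dues: $46.69 × 12 = $560.28/yr
School district tax: $3,904.56/yr
Yearly total = $7,286.16
Monthly = $7,286.16 ÷ 12 = $607.18

$607.18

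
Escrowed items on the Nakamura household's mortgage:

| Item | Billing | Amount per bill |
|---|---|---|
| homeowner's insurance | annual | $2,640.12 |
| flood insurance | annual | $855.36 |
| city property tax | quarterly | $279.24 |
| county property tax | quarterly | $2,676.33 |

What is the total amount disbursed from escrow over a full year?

Homeowner's insurance — $2,640.12 per year
Flood insurance — $855.36 per year
City property tax — $279.24 × 4 = $1,116.96 per year
County property tax — $2,676.33 × 4 = $10,705.32 per year
Total annual escrow = $2,640.12 + $855.36 + $1,116.96 + $10,705.32 = $15,317.76

$15,317.76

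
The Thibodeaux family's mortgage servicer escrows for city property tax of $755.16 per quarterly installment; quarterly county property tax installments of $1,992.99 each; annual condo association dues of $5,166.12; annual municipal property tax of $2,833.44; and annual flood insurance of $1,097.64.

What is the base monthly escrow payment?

$1,674.15

City property tax = $755.16 × 4 = $3,020.64 annually
County property tax = $1,992.99 × 4 = $7,971.96 annually
Condo association dues = $5,166.12 annually
Municipal property tax = $2,833.44 annually
Flood insurance = $1,097.64 annually
Total per year = $3,020.64 + $7,971.96 + $5,166.12 + $2,833.44 + $1,097.64 = $20,089.80
Per month = $20,089.80 / 12 = $1,674.15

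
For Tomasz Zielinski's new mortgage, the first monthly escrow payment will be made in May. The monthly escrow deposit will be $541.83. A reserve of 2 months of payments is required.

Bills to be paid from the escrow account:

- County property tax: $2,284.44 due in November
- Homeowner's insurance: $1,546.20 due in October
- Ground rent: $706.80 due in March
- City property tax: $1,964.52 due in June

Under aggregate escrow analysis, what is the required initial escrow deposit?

Cushion = 2 × $541.83 = $1,083.66
Trial balance (start $0, +$541.83 each month, − disbursements):
  May: +$541.83 → $541.83
  Jun: +$541.83 − $1,964.52 → -$880.86
  Jul: +$541.83 → -$339.03
  Aug: +$541.83 → $202.80
  Sep: +$541.83 → $744.63
  Oct: +$541.83 − $1,546.20 → -$259.74
  Nov: +$541.83 − $2,284.44 → -$2,002.35
  Dec: +$541.83 → -$1,460.52
  Jan: +$541.83 → -$918.69
  Feb: +$541.83 → -$376.86
  Mar: +$541.83 − $706.80 → -$541.83
  Apr: +$541.83 → $0.00
Lowest trial balance = -$2,002.35 (Nov)
Initial deposit = cushion − low point = $1,083.66 − (-$2,002.35) = $3,086.01

$3,086.01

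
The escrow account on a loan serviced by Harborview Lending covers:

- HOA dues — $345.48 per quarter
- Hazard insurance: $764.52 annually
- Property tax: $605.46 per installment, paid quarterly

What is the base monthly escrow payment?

$380.69

HOA dues — $345.48 × 4 = $1,381.92 per year
Hazard insurance — $764.52 per year
Property tax — $605.46 × 4 = $2,421.84 per year
Annual escrow total = $1,381.92 + $764.52 + $2,421.84 = $4,568.28
Monthly = $4,568.28 ÷ 12 = $380.69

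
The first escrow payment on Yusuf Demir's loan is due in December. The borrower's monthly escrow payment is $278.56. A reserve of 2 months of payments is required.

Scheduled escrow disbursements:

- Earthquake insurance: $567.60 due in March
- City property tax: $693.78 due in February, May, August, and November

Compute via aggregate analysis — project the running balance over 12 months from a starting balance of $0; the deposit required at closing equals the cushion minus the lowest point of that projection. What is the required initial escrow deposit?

$840.92

Cushion = 2 × $278.56 = $557.12
Trial balance (start $0, +$278.56 each month, − disbursements):
  Dec: +$278.56 → $278.56
  Jan: +$278.56 → $557.12
  Feb: +$278.56 − $693.78 → $141.90
  Mar: +$278.56 − $567.60 → -$147.14
  Apr: +$278.56 → $131.42
  May: +$278.56 − $693.78 → -$283.80
  Jun: +$278.56 → -$5.24
  Jul: +$278.56 → $273.32
  Aug: +$278.56 − $693.78 → -$141.90
  Sep: +$278.56 → $136.66
  Oct: +$278.56 → $415.22
  Nov: +$278.56 − $693.78 → $0.00
Lowest trial balance = -$283.80 (May)
Initial deposit = cushion − low point = $557.12 − (-$283.80) = $840.92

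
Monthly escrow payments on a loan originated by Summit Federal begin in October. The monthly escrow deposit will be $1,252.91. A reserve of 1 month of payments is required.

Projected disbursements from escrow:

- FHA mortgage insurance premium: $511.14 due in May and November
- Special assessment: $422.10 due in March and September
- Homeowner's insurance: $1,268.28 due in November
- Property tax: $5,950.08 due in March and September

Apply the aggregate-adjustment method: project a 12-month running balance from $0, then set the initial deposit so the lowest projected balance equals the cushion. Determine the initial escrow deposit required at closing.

$1,887.05

Cushion = 1 × $1,252.91 = $1,252.91
Trial balance (start $0, +$1,252.91 each month, − disbursements):
  Oct: +$1,252.91 → $1,252.91
  Nov: +$1,252.91 − $1,779.42 → $726.40
  Dec: +$1,252.91 → $1,979.31
  Jan: +$1,252.91 → $3,232.22
  Feb: +$1,252.91 → $4,485.13
  Mar: +$1,252.91 − $6,372.18 → -$634.14
  Apr: +$1,252.91 → $618.77
  May: +$1,252.91 − $511.14 → $1,360.54
  Jun: +$1,252.91 → $2,613.45
  Jul: +$1,252.91 → $3,866.36
  Aug: +$1,252.91 → $5,119.27
  Sep: +$1,252.91 − $6,372.18 → $0.00
Lowest trial balance = -$634.14 (Mar)
Initial deposit = cushion − low point = $1,252.91 − (-$634.14) = $1,887.05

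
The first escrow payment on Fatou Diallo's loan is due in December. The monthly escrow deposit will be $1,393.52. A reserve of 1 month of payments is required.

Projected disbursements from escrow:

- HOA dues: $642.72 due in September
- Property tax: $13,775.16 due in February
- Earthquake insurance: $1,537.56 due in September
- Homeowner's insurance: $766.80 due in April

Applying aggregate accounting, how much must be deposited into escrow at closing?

$10,988.12

Cushion = 1 × $1,393.52 = $1,393.52
Trial balance (start $0, +$1,393.52 each month, − disbursements):
  Dec: +$1,393.52 → $1,393.52
  Jan: +$1,393.52 → $2,787.04
  Feb: +$1,393.52 − $13,775.16 → -$9,594.60
  Mar: +$1,393.52 → -$8,201.08
  Apr: +$1,393.52 − $766.80 → -$7,574.36
  May: +$1,393.52 → -$6,180.84
  Jun: +$1,393.52 → -$4,787.32
  Jul: +$1,393.52 → -$3,393.80
  Aug: +$1,393.52 → -$2,000.28
  Sep: +$1,393.52 − $2,180.28 → -$2,787.04
  Oct: +$1,393.52 → -$1,393.52
  Nov: +$1,393.52 → $0.00
Lowest trial balance = -$9,594.60 (Feb)
Initial deposit = cushion − low point = $1,393.52 − (-$9,594.60) = $10,988.12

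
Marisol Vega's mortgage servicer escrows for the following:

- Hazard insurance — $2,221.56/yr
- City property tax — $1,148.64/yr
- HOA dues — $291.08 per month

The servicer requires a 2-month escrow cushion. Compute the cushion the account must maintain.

Hazard insurance = $2,221.56
City property tax = $1,148.64
HOA dues = $291.08 × 12 = $3,492.96
Yearly total = $6,863.16
Per month = $6,863.16 ÷ 12 = $571.93
Reserve = 2 × $571.93 = $1,143.86

$1,143.86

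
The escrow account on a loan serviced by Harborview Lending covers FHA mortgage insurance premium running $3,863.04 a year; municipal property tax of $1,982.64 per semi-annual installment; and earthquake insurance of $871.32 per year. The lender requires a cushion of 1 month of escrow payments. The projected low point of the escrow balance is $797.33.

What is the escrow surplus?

FHA mortgage insurance premium: $3,863.04/yr
Municipal property tax: $1,982.64 × 2 = $3,965.28/yr
Earthquake insurance: $871.32/yr
Annual escrow total = $3,863.04 + $3,965.28 + $871.32 = $8,699.64
Base monthly escrow = $8,699.64 / 12 = $724.97
Required cushion = 1 × $724.97 = $724.97
Surplus = $797.33 − $724.97 = $72.36

$72.36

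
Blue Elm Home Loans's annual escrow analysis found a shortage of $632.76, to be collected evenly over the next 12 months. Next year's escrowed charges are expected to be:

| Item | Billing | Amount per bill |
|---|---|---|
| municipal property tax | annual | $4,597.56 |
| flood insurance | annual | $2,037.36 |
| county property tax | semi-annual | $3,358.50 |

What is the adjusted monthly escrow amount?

$1,165.39

Municipal property tax — $4,597.56 per year
Flood insurance — $2,037.36 per year
County property tax — $3,358.50 × 2 = $6,717.00 per year
Total per year = $4,597.56 + $2,037.36 + $6,717.00 = $13,351.92
Monthly = $13,351.92 / 12 = $1,112.66
Shortage per month = $632.76 / 12 = $52.73
Adjusted monthly = $1,112.66 + $52.73 = $1,165.39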